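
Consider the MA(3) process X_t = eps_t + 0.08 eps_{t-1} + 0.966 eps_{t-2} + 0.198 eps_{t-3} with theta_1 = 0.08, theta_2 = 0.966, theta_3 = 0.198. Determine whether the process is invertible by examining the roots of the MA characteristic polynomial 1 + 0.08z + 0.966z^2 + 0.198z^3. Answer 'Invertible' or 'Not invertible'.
\text{Invertible}

The MA(q) characteristic polynomial is P(z) = 1 + 0.08z + 0.966z^2 + 0.198z^3.
Invertibility requires all roots to lie outside the unit circle, i.e. |z| > 1 for every root.
Degree 3: look for a simple real root z0 first, then factor out (1 - z/z0) and solve the remaining quadratic.
Testing z0 = -5: P(-5) = 1 + (0.08)(-5) + (0.966)(-5)^2 + (0.198)(-5)^3
  = 1 + (-0.4) + (24.15) + (-24.75) = 0.  So z_0 = -5 is a root, |z_0| = 5.
Divide out the factor (1 + 0.2 z) = (1 - z/z0) (since 1/z0 = -0.2):
  P(z) = (1 + 0.2 z)(1 + (-0.12) z + (0.99) z^2)
  [check: z-coef -0.12 - (-0.2) = 0.08; z^2-coef 0.99 - (-0.2)(-0.12) = 0.966; z^3-coef -(-0.2)(0.99) = 0.198.]
Remaining roots from the quadratic factor 1 + (-0.12) z + (0.99) z^2:
  Set 1 + (-0.12) z + (0.99) z^2 = 0, i.e. a z^2 + b z + c = 0 with a = 0.99, b = -0.12, c = 1.
  Discriminant D = b^2 - 4ac = (-0.12)^2 - 4*(0.99)*1 = 0.0144 - (3.96) = -3.9456.
  D < 0, so the roots are the complex-conjugate pair z = (-b +/- i sqrt(-D)) / (2a) = 0.0606 +/- 1.0032i.
  For a conjugate pair |z|^2 = z * conj(z) = (product of roots) = c/a = 1/(0.99) = 1.010101, so |z| = sqrt(1.010101) = 1.005 for both roots.
Moduli of all roots: 5.0000, 1.0050, 1.0050.
All moduli strictly greater than 1? Yes.
Verdict: Invertible.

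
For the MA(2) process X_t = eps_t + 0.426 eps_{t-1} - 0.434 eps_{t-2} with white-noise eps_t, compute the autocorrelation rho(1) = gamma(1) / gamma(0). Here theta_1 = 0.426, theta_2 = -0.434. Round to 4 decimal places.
\rho(1) = 0.1760

For an MA(q) process with theta_0 = 1, the autocovariance is
  gamma(k) = sigma^2 * sum_{i=0..q-k} theta_i * theta_{i+k},
and rho(k) = gamma(k) / gamma(0). Sigma^2 cancels.
  numerator   = (1)*(0.426) + (0.426)*(-0.434) = 0.241116.
  denominator = (1)^2 + (0.426)^2 + (-0.434)^2 = 1.369832.
  rho(1) = 0.241116 / 1.369832 = 0.1760.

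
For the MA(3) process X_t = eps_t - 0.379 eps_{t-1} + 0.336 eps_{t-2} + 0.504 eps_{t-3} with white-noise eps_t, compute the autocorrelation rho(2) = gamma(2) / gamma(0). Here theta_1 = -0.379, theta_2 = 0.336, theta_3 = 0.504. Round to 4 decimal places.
\rho(2) = 0.0960

For an MA(q) process with theta_0 = 1, the autocovariance is
  gamma(k) = sigma^2 * sum_{i=0..q-k} theta_i * theta_{i+k},
and rho(k) = gamma(k) / gamma(0). Sigma^2 cancels.
  numerator   = (1)*(0.336) + (-0.379)*(0.504) = 0.144984.
  denominator = (1)^2 + (-0.379)^2 + (0.336)^2 + (0.504)^2 = 1.510553.
  rho(2) = 0.144984 / 1.510553 = 0.0960.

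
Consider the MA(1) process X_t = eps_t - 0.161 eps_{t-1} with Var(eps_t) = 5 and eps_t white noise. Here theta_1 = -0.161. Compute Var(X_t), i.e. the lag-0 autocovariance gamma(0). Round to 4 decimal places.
\gamma(0) = 5.1296

For an MA(q) process X_t = eps_t + sum_i theta_i eps_{t-i} with
Var(eps_t) = sigma^2, the variance is
  gamma(0) = sigma^2 * (1 + sum_i theta_i^2).
  sum_i theta_i^2 = (-0.161)^2 = 0.025921.
  gamma(0) = 5 * (1 + 0.025921) = 5 * 1.025921 = 5.129605, which rounds to 5.1296.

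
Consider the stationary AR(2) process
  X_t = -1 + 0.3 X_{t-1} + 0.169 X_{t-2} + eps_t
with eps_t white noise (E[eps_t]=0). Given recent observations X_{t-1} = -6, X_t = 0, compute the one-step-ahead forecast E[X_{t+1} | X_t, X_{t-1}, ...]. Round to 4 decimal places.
E[X_{t+1} \mid \mathcal F_t] = -2.0140

For an AR(p) model X_t = c + sum_i phi_i X_{t-i} + eps_t, the
one-step-ahead conditional mean is
  E[X_{t+1} | X_t, ...] = c + sum_i phi_i X_{t+1-i}.
Substitute known values:
  E[X_{t+1} | ...] = -1 + (0.3) * (0) + (0.169) * (-6)
                   = -2.0140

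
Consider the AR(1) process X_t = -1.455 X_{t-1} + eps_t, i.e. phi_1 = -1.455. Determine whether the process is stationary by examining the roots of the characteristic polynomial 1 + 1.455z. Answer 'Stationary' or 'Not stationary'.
\text{Not stationary}

The AR(p) characteristic polynomial is P(z) = 1 + 1.455z.
Stationarity requires all roots to lie outside the unit circle, i.e. |z| > 1 for every root.
This is linear in z: 1 + (1.455) z = 0  =>  z = -1/(1.455) = -0.687285,  |z| = 0.687285.
Moduli of all roots: 0.6873.
All moduli strictly greater than 1? No.
Verdict: Not stationary.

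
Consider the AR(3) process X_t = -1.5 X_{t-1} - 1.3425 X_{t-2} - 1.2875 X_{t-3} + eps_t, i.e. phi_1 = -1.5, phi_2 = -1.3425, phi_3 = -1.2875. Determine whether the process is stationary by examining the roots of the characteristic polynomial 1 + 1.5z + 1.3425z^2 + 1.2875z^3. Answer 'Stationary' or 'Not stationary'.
\text{Not stationary}

The AR(p) characteristic polynomial is P(z) = 1 + 1.5z + 1.3425z^2 + 1.2875z^3.
Stationarity requires all roots to lie outside the unit circle, i.e. |z| > 1 for every root.
Degree 3: look for a simple real root z0 first, then factor out (1 - z/z0) and solve the remaining quadratic.
Testing z0 = -0.8: P(-0.8) = 1 + (1.5)(-0.8) + (1.3425)(-0.8)^2 + (1.2875)(-0.8)^3
  = 1 + (-1.2) + (0.8592) + (-0.6592) = 0.  So z_0 = -0.8 is a root, |z_0| = 0.8.
Divide out the factor (1 + 1.25 z) = (1 - z/z0) (since 1/z0 = -1.25):
  P(z) = (1 + 1.25 z)(1 + (0.25) z + (1.03) z^2)
  [check: z-coef 0.25 - (-1.25) = 1.5; z^2-coef 1.03 - (-1.25)(0.25) = 1.3425; z^3-coef -(-1.25)(1.03) = 1.2875.]
Remaining roots from the quadratic factor 1 + (0.25) z + (1.03) z^2:
  Set 1 + (0.25) z + (1.03) z^2 = 0, i.e. a z^2 + b z + c = 0 with a = 1.03, b = 0.25, c = 1.
  Discriminant D = b^2 - 4ac = (0.25)^2 - 4*(1.03)*1 = 0.0625 - (4.12) = -4.0575.
  D < 0, so the roots are the complex-conjugate pair z = (-b +/- i sqrt(-D)) / (2a) = -0.1214 +/- 0.9778i.
  For a conjugate pair |z|^2 = z * conj(z) = (product of roots) = c/a = 1/(1.03) = 0.970874, so |z| = sqrt(0.970874) = 0.9853 for both roots.
Moduli of all roots: 0.8000, 0.9853, 0.9853.
All moduli strictly greater than 1? No.
Verdict: Not stationary.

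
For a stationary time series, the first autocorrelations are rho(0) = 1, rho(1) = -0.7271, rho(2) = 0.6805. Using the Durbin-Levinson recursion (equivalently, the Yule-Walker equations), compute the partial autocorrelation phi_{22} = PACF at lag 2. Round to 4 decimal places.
\phi_{22} = 0.3221

The PACF at lag k is phi_{kk}, the last component of the solution
to the Yule-Walker system G_k phi = r_k where
  (G_k)_{ij} = rho(|i - j|), (r_k)_i = rho(i), i,j = 1..k.
Equivalently, Durbin-Levinson gives phi_{kk} iteratively:
  phi_{11} = rho(1)
  phi_{kk} = [rho(k) - sum_{j=1..k-1} phi_{k-1,j} rho(k-j)]
            / [1 - sum_{j=1..k-1} phi_{k-1,j} rho(j)],
  phi_{k,j} = phi_{k-1,j} - phi_{kk} phi_{k-1,k-j},  j = 1..k-1.
Step k = 1:
  phi_11 = rho(1) = -0.7271.
Step k = 2:
  phi_22 = [rho(2) - phi_11 rho(1)] / [1 - phi_11 rho(1)] = [0.6805 - (-0.7271)(-0.7271)] / [1 - (-0.7271)(-0.7271)]
         = 0.15182559 / 0.47132559 = 0.3221.
Therefore phi_{22} = 0.3221.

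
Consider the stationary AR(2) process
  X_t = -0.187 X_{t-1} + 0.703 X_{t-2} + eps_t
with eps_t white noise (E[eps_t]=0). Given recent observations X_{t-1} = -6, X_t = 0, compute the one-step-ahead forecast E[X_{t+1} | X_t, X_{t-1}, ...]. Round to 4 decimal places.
E[X_{t+1} \mid \mathcal F_t] = -4.2180

For an AR(p) model X_t = c + sum_i phi_i X_{t-i} + eps_t, the
one-step-ahead conditional mean is
  E[X_{t+1} | X_t, ...] = c + sum_i phi_i X_{t+1-i}.
Substitute known values:
  E[X_{t+1} | ...] = (-0.187) * (0) + (0.703) * (-6)
                   = -4.2180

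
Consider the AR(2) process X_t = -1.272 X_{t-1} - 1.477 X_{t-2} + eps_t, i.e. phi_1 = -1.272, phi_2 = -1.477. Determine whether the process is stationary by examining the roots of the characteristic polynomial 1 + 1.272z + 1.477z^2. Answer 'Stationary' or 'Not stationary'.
\text{Not stationary}

The AR(p) characteristic polynomial is P(z) = 1 + 1.272z + 1.477z^2.
Stationarity requires all roots to lie outside the unit circle, i.e. |z| > 1 for every root.
Set 1 + (1.272) z + (1.477) z^2 = 0, i.e. a z^2 + b z + c = 0 with a = 1.477, b = 1.272, c = 1.
Discriminant D = b^2 - 4ac = (1.272)^2 - 4*(1.477)*1 = 1.617984 - (5.908) = -4.290016.
D < 0, so the roots are the complex-conjugate pair z = (-b +/- i sqrt(-D)) / (2a) = -0.4306 +/- 0.7012i.
For a conjugate pair |z|^2 = z * conj(z) = (product of roots) = c/a = 1/(1.477) = 0.677048, so |z| = sqrt(0.677048) = 0.8228 for both roots.
Moduli of all roots: 0.8228, 0.8228.
All moduli strictly greater than 1? No.
Verdict: Not stationary.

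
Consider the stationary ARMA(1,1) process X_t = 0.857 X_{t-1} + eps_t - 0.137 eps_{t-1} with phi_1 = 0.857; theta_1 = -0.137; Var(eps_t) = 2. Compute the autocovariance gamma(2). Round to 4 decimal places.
\gamma(2) = 4.1016

Multiply the model equation by X_{t-k} and take expectations. With theta_0 = psi_0 = 1 and psi_j the MA(infinity) weights, this gives
  gamma(k) - sum_i phi_i gamma(k-i) = c_k,
  c_k = sigma^2 * sum_{j=k..q} theta_j psi_{j-k}   (c_k = 0 for k > q),
using gamma(-m) = gamma(m).
psi-weights needed (psi_j = theta_j + sum_i phi_i psi_{j-i}):
  psi_1 = theta_1 + phi_1 = -0.137 + (0.857) = 0.72
Right-hand sides:
  c_0 = sigma^2 (1 + theta_1 psi_1) = 2 * (1 + (-0.137)(0.72)) = 2 * 0.90136 = 1.80272
  c_1 = sigma^2 theta_1 = 2 * (-0.137) = -0.274
  c_2 = 0
Equations for k = 0 and k = 1 (AR order 1):
  gamma(0) = phi_1 gamma(1) + c_0
  gamma(1) = phi_1 gamma(0) + c_1
Substituting the second into the first: gamma(0) (1 - phi_1^2) = c_0 + phi_1 c_1, so
  gamma(0) = (c_0 + phi_1 c_1) / (1 - phi_1^2) = (1.80272 + (0.857)(-0.274)) / (1 - (0.857)^2) = 1.567902 / 0.265551 = 5.904335.
  gamma(1) = phi_1 gamma(0) + c_1 = (0.857)(5.904335) + (-0.274) = 4.786015.
For k = 2 (> q): gamma(2) = phi_1 gamma(1) = (0.857)(4.786015) = 4.101615.
Therefore gamma(2) = 4.1016 (to 4 decimal places).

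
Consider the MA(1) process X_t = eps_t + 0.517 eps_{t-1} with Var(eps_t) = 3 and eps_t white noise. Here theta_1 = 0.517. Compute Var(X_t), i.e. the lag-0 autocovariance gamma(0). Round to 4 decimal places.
\gamma(0) = 3.8019

For an MA(q) process X_t = eps_t + sum_i theta_i eps_{t-i} with
Var(eps_t) = sigma^2, the variance is
  gamma(0) = sigma^2 * (1 + sum_i theta_i^2).
  sum_i theta_i^2 = (0.517)^2 = 0.267289.
  gamma(0) = 3 * (1 + 0.267289) = 3 * 1.267289 = 3.801867, which rounds to 3.8019.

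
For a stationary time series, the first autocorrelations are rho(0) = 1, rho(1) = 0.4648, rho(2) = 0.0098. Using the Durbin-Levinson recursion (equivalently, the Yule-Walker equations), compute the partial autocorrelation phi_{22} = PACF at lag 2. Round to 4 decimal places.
\phi_{22} = -0.2631

The PACF at lag k is phi_{kk}, the last component of the solution
to the Yule-Walker system G_k phi = r_k where
  (G_k)_{ij} = rho(|i - j|), (r_k)_i = rho(i), i,j = 1..k.
Equivalently, Durbin-Levinson gives phi_{kk} iteratively:
  phi_{11} = rho(1)
  phi_{kk} = [rho(k) - sum_{j=1..k-1} phi_{k-1,j} rho(k-j)]
            / [1 - sum_{j=1..k-1} phi_{k-1,j} rho(j)],
  phi_{k,j} = phi_{k-1,j} - phi_{kk} phi_{k-1,k-j},  j = 1..k-1.
Step k = 1:
  phi_11 = rho(1) = 0.4648.
Step k = 2:
  phi_22 = [rho(2) - phi_11 rho(1)] / [1 - phi_11 rho(1)] = [0.0098 - (0.4648)(0.4648)] / [1 - (0.4648)(0.4648)]
         = -0.20623904 / 0.78396096 = -0.2631.
Therefore phi_{22} = -0.2631.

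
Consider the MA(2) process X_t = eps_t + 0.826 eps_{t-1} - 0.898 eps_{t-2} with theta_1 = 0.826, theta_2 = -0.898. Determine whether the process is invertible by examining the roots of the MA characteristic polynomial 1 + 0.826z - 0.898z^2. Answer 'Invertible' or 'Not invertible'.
\text{Not invertible}

The MA(q) characteristic polynomial is P(z) = 1 + 0.826z - 0.898z^2.
Invertibility requires all roots to lie outside the unit circle, i.e. |z| > 1 for every root.
Set 1 + (0.826) z + (-0.898) z^2 = 0, i.e. a z^2 + b z + c = 0 with a = -0.898, b = 0.826, c = 1.
Discriminant D = b^2 - 4ac = (0.826)^2 - 4*(-0.898)*1 = 0.682276 - (-3.592) = 4.274276.
D >= 0, so the roots are real: z = (-b +/- sqrt(D)) / (2a) = (-0.826 +/- 2.067432) / (-1.796).
  z_1 = (-0.826 + 2.067432) / (-1.796) = -0.6912,   |z_1| = 0.6912.
  z_2 = (-0.826 - 2.067432) / (-1.796) = 1.611,   |z_2| = 1.611.
Moduli of all roots: 0.6912, 1.6110.
All moduli strictly greater than 1? No.
Verdict: Not invertible.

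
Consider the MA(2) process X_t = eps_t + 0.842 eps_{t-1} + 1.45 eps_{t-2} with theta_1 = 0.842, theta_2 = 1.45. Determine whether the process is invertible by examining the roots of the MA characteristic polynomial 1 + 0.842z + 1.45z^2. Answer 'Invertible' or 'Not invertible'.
\text{Not invertible}

The MA(q) characteristic polynomial is P(z) = 1 + 0.842z + 1.45z^2.
Invertibility requires all roots to lie outside the unit circle, i.e. |z| > 1 for every root.
Set 1 + (0.842) z + (1.45) z^2 = 0, i.e. a z^2 + b z + c = 0 with a = 1.45, b = 0.842, c = 1.
Discriminant D = b^2 - 4ac = (0.842)^2 - 4*(1.45)*1 = 0.708964 - (5.8) = -5.091036.
D < 0, so the roots are the complex-conjugate pair z = (-b +/- i sqrt(-D)) / (2a) = -0.2903 +/- 0.778i.
For a conjugate pair |z|^2 = z * conj(z) = (product of roots) = c/a = 1/(1.45) = 0.689655, so |z| = sqrt(0.689655) = 0.8305 for both roots.
Moduli of all roots: 0.8305, 0.8305.
All moduli strictly greater than 1? No.
Verdict: Not invertible.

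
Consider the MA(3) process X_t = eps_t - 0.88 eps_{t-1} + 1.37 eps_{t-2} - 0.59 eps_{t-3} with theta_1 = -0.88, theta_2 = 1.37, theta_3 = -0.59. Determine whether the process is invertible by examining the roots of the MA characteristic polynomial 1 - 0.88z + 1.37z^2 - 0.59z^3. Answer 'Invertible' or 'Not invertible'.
\text{Not invertible}

The MA(q) characteristic polynomial is P(z) = 1 - 0.88z + 1.37z^2 - 0.59z^3.
Invertibility requires all roots to lie outside the unit circle, i.e. |z| > 1 for every root.
Degree 3: look for a simple real root z0 first, then factor out (1 - z/z0) and solve the remaining quadratic.
Testing z0 = 2: P(2) = 1 + (-0.88)(2) + (1.37)(2)^2 + (-0.59)(2)^3
  = 1 + (-1.76) + (5.48) + (-4.72) = 0.  So z_0 = 2 is a root, |z_0| = 2.
Divide out the factor (1 - 0.5 z) = (1 - z/z0) (since 1/z0 = 0.5):
  P(z) = (1 - 0.5 z)(1 + (-0.38) z + (1.18) z^2)
  [check: z-coef -0.38 - (0.5) = -0.88; z^2-coef 1.18 - (0.5)(-0.38) = 1.37; z^3-coef -(0.5)(1.18) = -0.59.]
Remaining roots from the quadratic factor 1 + (-0.38) z + (1.18) z^2:
  Set 1 + (-0.38) z + (1.18) z^2 = 0, i.e. a z^2 + b z + c = 0 with a = 1.18, b = -0.38, c = 1.
  Discriminant D = b^2 - 4ac = (-0.38)^2 - 4*(1.18)*1 = 0.1444 - (4.72) = -4.5756.
  D < 0, so the roots are the complex-conjugate pair z = (-b +/- i sqrt(-D)) / (2a) = 0.161 +/- 0.9064i.
  For a conjugate pair |z|^2 = z * conj(z) = (product of roots) = c/a = 1/(1.18) = 0.847458, so |z| = sqrt(0.847458) = 0.9206 for both roots.
Moduli of all roots: 2.0000, 0.9206, 0.9206.
All moduli strictly greater than 1? No.
Verdict: Not invertible.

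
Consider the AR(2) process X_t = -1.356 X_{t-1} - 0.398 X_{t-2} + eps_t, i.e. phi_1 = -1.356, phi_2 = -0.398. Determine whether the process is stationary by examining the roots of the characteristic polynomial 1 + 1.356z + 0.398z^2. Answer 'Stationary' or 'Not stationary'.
\text{Stationary}

The AR(p) characteristic polynomial is P(z) = 1 + 1.356z + 0.398z^2.
Stationarity requires all roots to lie outside the unit circle, i.e. |z| > 1 for every root.
Set 1 + (1.356) z + (0.398) z^2 = 0, i.e. a z^2 + b z + c = 0 with a = 0.398, b = 1.356, c = 1.
Discriminant D = b^2 - 4ac = (1.356)^2 - 4*(0.398)*1 = 1.838736 - (1.592) = 0.246736.
D >= 0, so the roots are real: z = (-b +/- sqrt(D)) / (2a) = (-1.356 +/- 0.496725) / (0.796).
  z_1 = (-1.356 + 0.496725) / (0.796) = -1.0795,   |z_1| = 1.0795.
  z_2 = (-1.356 - 0.496725) / (0.796) = -2.3275,   |z_2| = 2.3275.
Moduli of all roots: 1.0795, 2.3275.
All moduli strictly greater than 1? Yes.
Verdict: Stationary.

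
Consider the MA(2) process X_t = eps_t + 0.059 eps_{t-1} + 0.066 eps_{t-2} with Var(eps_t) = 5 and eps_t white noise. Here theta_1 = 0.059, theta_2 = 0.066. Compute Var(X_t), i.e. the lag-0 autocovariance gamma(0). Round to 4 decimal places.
\gamma(0) = 5.0392

For an MA(q) process X_t = eps_t + sum_i theta_i eps_{t-i} with
Var(eps_t) = sigma^2, the variance is
  gamma(0) = sigma^2 * (1 + sum_i theta_i^2).
  sum_i theta_i^2 = (0.059)^2 + (0.066)^2 = 0.003481 + 0.004356 = 0.007837.
  gamma(0) = 5 * (1 + 0.007837) = 5 * 1.007837 = 5.039185, which rounds to 5.0392.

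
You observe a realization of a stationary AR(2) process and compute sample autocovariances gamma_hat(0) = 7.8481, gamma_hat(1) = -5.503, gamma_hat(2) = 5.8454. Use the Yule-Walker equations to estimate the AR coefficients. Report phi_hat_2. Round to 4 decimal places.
\hat\phi_{2} = 0.4980

The Yule-Walker equations for an AR(p) process read, in matrix form,
  Gamma_p phi = r_p,   with   (Gamma_p)_{ij} = gamma(|i - j|),
                       (r_p)_i = gamma(i),   i,j = 1..p.
Substitute the sample gammas (Toeplitz matrix and right-hand side of size 2):
  Gamma_p = [[7.8481, -5.503], [-5.503, 7.8481]]
  r_p     = [-5.503, 5.8454]
Written out:
  7.8481 phi_1 - 5.503 phi_2 = -5.503
  -5.503 phi_1 + 7.8481 phi_2 = 5.8454
Solve by Cramer's rule:
  det = gamma(0)^2 - gamma(1)^2 = (7.8481)^2 - (-5.503)^2 = 61.59267361 - 30.283009 = 31.30966461
  phi_hat_1 = [gamma(1) gamma(0) - gamma(1) gamma(2)] / det = [(-5.503)(7.8481) - (-5.503)(5.8454)] / 31.30966461 = -11.0208581 / 31.30966461 = -0.352
  phi_hat_2 = [gamma(0) gamma(2) - gamma(1)^2] / det = [(7.8481)(5.8454) - (-5.503)^2] / 31.30966461 = 15.59227474 / 31.30966461 = 0.498
So phi_hat = [-0.3520, 0.4980].
Therefore phi_hat_2 = 0.4980.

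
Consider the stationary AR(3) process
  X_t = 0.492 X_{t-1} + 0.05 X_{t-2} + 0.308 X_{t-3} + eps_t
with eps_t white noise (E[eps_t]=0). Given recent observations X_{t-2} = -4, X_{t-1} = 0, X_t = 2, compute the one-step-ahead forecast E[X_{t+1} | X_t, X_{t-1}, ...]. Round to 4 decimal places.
E[X_{t+1} \mid \mathcal F_t] = -0.2480

For an AR(p) model X_t = c + sum_i phi_i X_{t-i} + eps_t, the
one-step-ahead conditional mean is
  E[X_{t+1} | X_t, ...] = c + sum_i phi_i X_{t+1-i}.
Substitute known values:
  E[X_{t+1} | ...] = (0.492) * (2) + (0.05) * (0) + (0.308) * (-4)
                   = -0.2480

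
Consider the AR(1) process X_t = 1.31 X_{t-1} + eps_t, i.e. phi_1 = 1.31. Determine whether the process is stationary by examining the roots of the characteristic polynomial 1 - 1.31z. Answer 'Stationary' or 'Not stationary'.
\text{Not stationary}

The AR(p) characteristic polynomial is P(z) = 1 - 1.31z.
Stationarity requires all roots to lie outside the unit circle, i.e. |z| > 1 for every root.
This is linear in z: 1 + (-1.31) z = 0  =>  z = -1/(-1.31) = 0.763359,  |z| = 0.763359.
Moduli of all roots: 0.7634.
All moduli strictly greater than 1? No.
Verdict: Not stationary.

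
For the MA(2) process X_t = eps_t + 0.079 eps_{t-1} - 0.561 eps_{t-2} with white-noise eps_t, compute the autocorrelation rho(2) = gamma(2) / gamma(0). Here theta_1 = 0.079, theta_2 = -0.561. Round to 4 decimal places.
\rho(2) = -0.4247

For an MA(q) process with theta_0 = 1, the autocovariance is
  gamma(k) = sigma^2 * sum_{i=0..q-k} theta_i * theta_{i+k},
and rho(k) = gamma(k) / gamma(0). Sigma^2 cancels.
  numerator   = (1)*(-0.561) = -0.561.
  denominator = (1)^2 + (0.079)^2 + (-0.561)^2 = 1.320962.
  rho(2) = -0.561 / 1.320962 = -0.4247.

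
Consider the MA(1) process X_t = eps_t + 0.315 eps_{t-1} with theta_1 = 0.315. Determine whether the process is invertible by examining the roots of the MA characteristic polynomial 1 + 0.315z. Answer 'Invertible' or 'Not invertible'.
\text{Invertible}

The MA(q) characteristic polynomial is P(z) = 1 + 0.315z.
Invertibility requires all roots to lie outside the unit circle, i.e. |z| > 1 for every root.
This is linear in z: 1 + (0.315) z = 0  =>  z = -1/(0.315) = -3.174603,  |z| = 3.174603.
Moduli of all roots: 3.1746.
All moduli strictly greater than 1? Yes.
Verdict: Invertible.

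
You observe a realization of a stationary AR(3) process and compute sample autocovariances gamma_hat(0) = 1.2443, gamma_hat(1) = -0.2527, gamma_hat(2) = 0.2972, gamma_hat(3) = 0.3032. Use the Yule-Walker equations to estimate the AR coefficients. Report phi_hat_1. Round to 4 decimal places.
\hat\phi_{1} = -0.2340

The Yule-Walker equations for an AR(p) process read, in matrix form,
  Gamma_p phi = r_p,   with   (Gamma_p)_{ij} = gamma(|i - j|),
                       (r_p)_i = gamma(i),   i,j = 1..p.
Substitute the sample gammas (Toeplitz matrix and right-hand side of size 3):
  Gamma_p = [[1.2443, -0.2527, 0.2972], [-0.2527, 1.2443, -0.2527], [0.2972, -0.2527, 1.2443]]
  r_p     = [-0.2527, 0.2972, 0.3032]
Written out (R1..R3):
  (R1) 1.2443 phi_1 - 0.2527 phi_2 + 0.2972 phi_3 = -0.2527
  (R2) -0.2527 phi_1 + 1.2443 phi_2 - 0.2527 phi_3 = 0.2972
  (R3) 0.2972 phi_1 - 0.2527 phi_2 + 1.2443 phi_3 = 0.3032
Gaussian elimination:
  R2 <- R2 - (-0.2527/1.2443) R1 = R2 - (-0.203086) R1:  1.19298 phi_2 - 0.192343 phi_3 = 0.24588
  R3 <- R3 - (0.2972/1.2443) R1 = R3 - (0.238849) R1:  -0.192343 phi_2 + 1.173314 phi_3 = 0.363557
  R3 <- R3 - (-0.192343/1.19298) R2 = R3 - (-0.161229) R2:  1.142303 phi_3 = 0.4032
Back-substitution:
  phi_hat_3 = 0.4032 / 1.142303 = 0.352971
  phi_hat_2 = (0.24588 - (-0.192343)(0.352971)) / 1.19298 = 0.263015
  phi_hat_1 = (-0.2527 - (-0.2527)(0.263015) - (0.2972)(0.352971)) / 1.2443 = -0.233978
So phi_hat = [-0.2340, 0.2630, 0.3530].
Therefore phi_hat_1 = -0.2340.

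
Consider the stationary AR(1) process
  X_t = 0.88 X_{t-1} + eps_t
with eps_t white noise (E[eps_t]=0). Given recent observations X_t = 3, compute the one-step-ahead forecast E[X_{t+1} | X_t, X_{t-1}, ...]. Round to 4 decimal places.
E[X_{t+1} \mid \mathcal F_t] = 2.6400

For an AR(p) model X_t = c + sum_i phi_i X_{t-i} + eps_t, the
one-step-ahead conditional mean is
  E[X_{t+1} | X_t, ...] = c + sum_i phi_i X_{t+1-i}.
Substitute known values:
  E[X_{t+1} | ...] = (0.88) * (3)
                   = 2.6400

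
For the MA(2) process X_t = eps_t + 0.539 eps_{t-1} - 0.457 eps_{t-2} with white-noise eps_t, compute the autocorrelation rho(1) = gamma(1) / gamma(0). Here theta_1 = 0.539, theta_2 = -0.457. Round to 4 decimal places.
\rho(1) = 0.1952

For an MA(q) process with theta_0 = 1, the autocovariance is
  gamma(k) = sigma^2 * sum_{i=0..q-k} theta_i * theta_{i+k},
and rho(k) = gamma(k) / gamma(0). Sigma^2 cancels.
  numerator   = (1)*(0.539) + (0.539)*(-0.457) = 0.292677.
  denominator = (1)^2 + (0.539)^2 + (-0.457)^2 = 1.49937.
  rho(1) = 0.292677 / 1.49937 = 0.1952.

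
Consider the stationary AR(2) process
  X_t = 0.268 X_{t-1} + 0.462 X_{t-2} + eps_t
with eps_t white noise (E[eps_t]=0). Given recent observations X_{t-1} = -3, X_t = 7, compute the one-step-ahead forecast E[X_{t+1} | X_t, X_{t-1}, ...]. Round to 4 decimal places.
E[X_{t+1} \mid \mathcal F_t] = 0.4900

For an AR(p) model X_t = c + sum_i phi_i X_{t-i} + eps_t, the
one-step-ahead conditional mean is
  E[X_{t+1} | X_t, ...] = c + sum_i phi_i X_{t+1-i}.
Substitute known values:
  E[X_{t+1} | ...] = (0.268) * (7) + (0.462) * (-3)
                   = 0.4900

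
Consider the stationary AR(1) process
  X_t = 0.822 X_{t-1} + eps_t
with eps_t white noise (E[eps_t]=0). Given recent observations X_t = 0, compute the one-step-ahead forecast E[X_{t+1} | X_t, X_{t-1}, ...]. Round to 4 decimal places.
E[X_{t+1} \mid \mathcal F_t] = 0.0000

For an AR(p) model X_t = c + sum_i phi_i X_{t-i} + eps_t, the
one-step-ahead conditional mean is
  E[X_{t+1} | X_t, ...] = c + sum_i phi_i X_{t+1-i}.
Substitute known values:
  E[X_{t+1} | ...] = (0.822) * (0)
                   = 0.0000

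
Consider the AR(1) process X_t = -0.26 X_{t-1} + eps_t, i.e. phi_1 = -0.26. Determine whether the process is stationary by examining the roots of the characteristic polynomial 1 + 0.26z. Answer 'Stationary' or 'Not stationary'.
\text{Stationary}

The AR(p) characteristic polynomial is P(z) = 1 + 0.26z.
Stationarity requires all roots to lie outside the unit circle, i.e. |z| > 1 for every root.
This is linear in z: 1 + (0.26) z = 0  =>  z = -1/(0.26) = -3.846154,  |z| = 3.846154.
Moduli of all roots: 3.8462.
All moduli strictly greater than 1? Yes.
Verdict: Stationary.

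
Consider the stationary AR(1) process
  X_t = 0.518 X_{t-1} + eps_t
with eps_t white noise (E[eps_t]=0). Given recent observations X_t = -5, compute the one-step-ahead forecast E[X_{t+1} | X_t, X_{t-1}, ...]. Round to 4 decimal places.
E[X_{t+1} \mid \mathcal F_t] = -2.5900

For an AR(p) model X_t = c + sum_i phi_i X_{t-i} + eps_t, the
one-step-ahead conditional mean is
  E[X_{t+1} | X_t, ...] = c + sum_i phi_i X_{t+1-i}.
Substitute known values:
  E[X_{t+1} | ...] = (0.518) * (-5)
                   = -2.5900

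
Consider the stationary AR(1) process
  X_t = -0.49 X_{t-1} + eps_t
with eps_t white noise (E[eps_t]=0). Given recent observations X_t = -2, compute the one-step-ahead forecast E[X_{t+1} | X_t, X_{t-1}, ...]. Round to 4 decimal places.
E[X_{t+1} \mid \mathcal F_t] = 0.9800

For an AR(p) model X_t = c + sum_i phi_i X_{t-i} + eps_t, the
one-step-ahead conditional mean is
  E[X_{t+1} | X_t, ...] = c + sum_i phi_i X_{t+1-i}.
Substitute known values:
  E[X_{t+1} | ...] = (-0.49) * (-2)
                   = 0.9800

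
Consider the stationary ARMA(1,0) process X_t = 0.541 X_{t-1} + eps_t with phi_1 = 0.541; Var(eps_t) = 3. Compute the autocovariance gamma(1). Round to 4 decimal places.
\gamma(1) = 2.2946

Multiply the model equation by X_{t-k} and take expectations. With theta_0 = psi_0 = 1 and psi_j the MA(infinity) weights, this gives
  gamma(k) - sum_i phi_i gamma(k-i) = c_k,
  c_k = sigma^2 * sum_{j=k..q} theta_j psi_{j-k}   (c_k = 0 for k > q),
using gamma(-m) = gamma(m).
Pure AR (q = 0): c_0 = sigma^2 = 3, c_k = 0 for k >= 1.
Equations for k = 0 and k = 1 (AR order 1):
  gamma(0) = phi_1 gamma(1) + c_0
  gamma(1) = phi_1 gamma(0) + c_1
Substituting the second into the first: gamma(0) (1 - phi_1^2) = c_0 + phi_1 c_1, so
  gamma(0) = c_0 / (1 - phi_1^2) = 3 / (1 - (0.541)^2) = 3 / 0.707319 = 4.241368.
  gamma(1) = phi_1 gamma(0) = (0.541)(4.241368) = 2.29458.
Therefore gamma(1) = 2.2946 (to 4 decimal places).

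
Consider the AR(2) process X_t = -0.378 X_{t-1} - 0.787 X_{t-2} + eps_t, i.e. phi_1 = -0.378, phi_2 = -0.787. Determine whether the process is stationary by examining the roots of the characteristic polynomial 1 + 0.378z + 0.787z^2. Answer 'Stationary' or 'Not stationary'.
\text{Stationary}

The AR(p) characteristic polynomial is P(z) = 1 + 0.378z + 0.787z^2.
Stationarity requires all roots to lie outside the unit circle, i.e. |z| > 1 for every root.
Set 1 + (0.378) z + (0.787) z^2 = 0, i.e. a z^2 + b z + c = 0 with a = 0.787, b = 0.378, c = 1.
Discriminant D = b^2 - 4ac = (0.378)^2 - 4*(0.787)*1 = 0.142884 - (3.148) = -3.005116.
D < 0, so the roots are the complex-conjugate pair z = (-b +/- i sqrt(-D)) / (2a) = -0.2402 +/- 1.1014i.
For a conjugate pair |z|^2 = z * conj(z) = (product of roots) = c/a = 1/(0.787) = 1.270648, so |z| = sqrt(1.270648) = 1.1272 for both roots.
Moduli of all roots: 1.1272, 1.1272.
All moduli strictly greater than 1? Yes.
Verdict: Stationary.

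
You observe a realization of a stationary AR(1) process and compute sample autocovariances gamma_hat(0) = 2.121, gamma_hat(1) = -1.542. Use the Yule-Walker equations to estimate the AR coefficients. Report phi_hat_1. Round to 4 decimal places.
\hat\phi_{1} = -0.7270

The Yule-Walker equations for an AR(p) process read, in matrix form,
  Gamma_p phi = r_p,   with   (Gamma_p)_{ij} = gamma(|i - j|),
                       (r_p)_i = gamma(i),   i,j = 1..p.
Substitute the sample gammas (Toeplitz matrix and right-hand side of size 1):
  Gamma_p = [[2.121]]
  r_p     = [-1.542]
With p = 1 this is the single equation gamma(0) phi_1 = gamma(1):
  phi_hat_1 = gamma(1) / gamma(0) = -1.542 / 2.121 = -0.7270.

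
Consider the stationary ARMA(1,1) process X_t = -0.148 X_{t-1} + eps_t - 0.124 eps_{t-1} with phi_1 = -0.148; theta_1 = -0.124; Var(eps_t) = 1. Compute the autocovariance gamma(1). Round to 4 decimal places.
\gamma(1) = -0.2832

Multiply the model equation by X_{t-k} and take expectations. With theta_0 = psi_0 = 1 and psi_j the MA(infinity) weights, this gives
  gamma(k) - sum_i phi_i gamma(k-i) = c_k,
  c_k = sigma^2 * sum_{j=k..q} theta_j psi_{j-k}   (c_k = 0 for k > q),
using gamma(-m) = gamma(m).
psi-weights needed (psi_j = theta_j + sum_i phi_i psi_{j-i}):
  psi_1 = theta_1 + phi_1 = -0.124 + (-0.148) = -0.272
Right-hand sides:
  c_0 = sigma^2 (1 + theta_1 psi_1) = 1 * (1 + (-0.124)(-0.272)) = 1 * 1.033728 = 1.033728
  c_1 = sigma^2 theta_1 = 1 * (-0.124) = -0.124
  c_2 = 0
Equations for k = 0 and k = 1 (AR order 1):
  gamma(0) = phi_1 gamma(1) + c_0
  gamma(1) = phi_1 gamma(0) + c_1
Substituting the second into the first: gamma(0) (1 - phi_1^2) = c_0 + phi_1 c_1, so
  gamma(0) = (c_0 + phi_1 c_1) / (1 - phi_1^2) = (1.033728 + (-0.148)(-0.124)) / (1 - (-0.148)^2) = 1.05208 / 0.978096 = 1.075641.
  gamma(1) = phi_1 gamma(0) + c_1 = (-0.148)(1.075641) + (-0.124) = -0.283195.
Therefore gamma(1) = -0.2832 (to 4 decimal places).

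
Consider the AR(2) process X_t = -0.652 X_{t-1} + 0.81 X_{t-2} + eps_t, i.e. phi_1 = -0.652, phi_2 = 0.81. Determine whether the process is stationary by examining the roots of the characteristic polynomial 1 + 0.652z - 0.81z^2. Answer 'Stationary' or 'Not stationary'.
\text{Not stationary}

The AR(p) characteristic polynomial is P(z) = 1 + 0.652z - 0.81z^2.
Stationarity requires all roots to lie outside the unit circle, i.e. |z| > 1 for every root.
Set 1 + (0.652) z + (-0.81) z^2 = 0, i.e. a z^2 + b z + c = 0 with a = -0.81, b = 0.652, c = 1.
Discriminant D = b^2 - 4ac = (0.652)^2 - 4*(-0.81)*1 = 0.425104 - (-3.24) = 3.665104.
D >= 0, so the roots are real: z = (-b +/- sqrt(D)) / (2a) = (-0.652 +/- 1.914446) / (-1.62).
  z_1 = (-0.652 + 1.914446) / (-1.62) = -0.7793,   |z_1| = 0.7793.
  z_2 = (-0.652 - 1.914446) / (-1.62) = 1.5842,   |z_2| = 1.5842.
Moduli of all roots: 0.7793, 1.5842.
All moduli strictly greater than 1? No.
Verdict: Not stationary.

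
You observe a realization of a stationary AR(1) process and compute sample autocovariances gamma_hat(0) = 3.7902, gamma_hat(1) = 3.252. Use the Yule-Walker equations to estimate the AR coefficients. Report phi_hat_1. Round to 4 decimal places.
\hat\phi_{1} = 0.8580

The Yule-Walker equations for an AR(p) process read, in matrix form,
  Gamma_p phi = r_p,   with   (Gamma_p)_{ij} = gamma(|i - j|),
                       (r_p)_i = gamma(i),   i,j = 1..p.
Substitute the sample gammas (Toeplitz matrix and right-hand side of size 1):
  Gamma_p = [[3.7902]]
  r_p     = [3.252]
With p = 1 this is the single equation gamma(0) phi_1 = gamma(1):
  phi_hat_1 = gamma(1) / gamma(0) = 3.252 / 3.7902 = 0.8580.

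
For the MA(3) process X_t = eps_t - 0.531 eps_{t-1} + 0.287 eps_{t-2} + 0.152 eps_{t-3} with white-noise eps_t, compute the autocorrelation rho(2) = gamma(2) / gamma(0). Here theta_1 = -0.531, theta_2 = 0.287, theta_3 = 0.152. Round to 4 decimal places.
\rho(2) = 0.1487

For an MA(q) process with theta_0 = 1, the autocovariance is
  gamma(k) = sigma^2 * sum_{i=0..q-k} theta_i * theta_{i+k},
and rho(k) = gamma(k) / gamma(0). Sigma^2 cancels.
  numerator   = (1)*(0.287) + (-0.531)*(0.152) = 0.206288.
  denominator = (1)^2 + (-0.531)^2 + (0.287)^2 + (0.152)^2 = 1.387434.
  rho(2) = 0.206288 / 1.387434 = 0.1487.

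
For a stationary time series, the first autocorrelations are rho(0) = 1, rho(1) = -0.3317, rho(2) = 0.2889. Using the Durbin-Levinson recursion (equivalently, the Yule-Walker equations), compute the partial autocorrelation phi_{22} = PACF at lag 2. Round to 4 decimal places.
\phi_{22} = 0.2010

The PACF at lag k is phi_{kk}, the last component of the solution
to the Yule-Walker system G_k phi = r_k where
  (G_k)_{ij} = rho(|i - j|), (r_k)_i = rho(i), i,j = 1..k.
Equivalently, Durbin-Levinson gives phi_{kk} iteratively:
  phi_{11} = rho(1)
  phi_{kk} = [rho(k) - sum_{j=1..k-1} phi_{k-1,j} rho(k-j)]
            / [1 - sum_{j=1..k-1} phi_{k-1,j} rho(j)],
  phi_{k,j} = phi_{k-1,j} - phi_{kk} phi_{k-1,k-j},  j = 1..k-1.
Step k = 1:
  phi_11 = rho(1) = -0.3317.
Step k = 2:
  phi_22 = [rho(2) - phi_11 rho(1)] / [1 - phi_11 rho(1)] = [0.2889 - (-0.3317)(-0.3317)] / [1 - (-0.3317)(-0.3317)]
         = 0.17887511 / 0.88997511 = 0.201.
Therefore phi_{22} = 0.2010.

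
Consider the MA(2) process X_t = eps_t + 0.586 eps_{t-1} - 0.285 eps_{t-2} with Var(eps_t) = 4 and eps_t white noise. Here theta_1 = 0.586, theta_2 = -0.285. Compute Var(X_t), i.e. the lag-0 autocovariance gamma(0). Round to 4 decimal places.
\gamma(0) = 5.6985

For an MA(q) process X_t = eps_t + sum_i theta_i eps_{t-i} with
Var(eps_t) = sigma^2, the variance is
  gamma(0) = sigma^2 * (1 + sum_i theta_i^2).
  sum_i theta_i^2 = (0.586)^2 + (-0.285)^2 = 0.343396 + 0.081225 = 0.424621.
  gamma(0) = 4 * (1 + 0.424621) = 4 * 1.424621 = 5.698484, which rounds to 5.6985.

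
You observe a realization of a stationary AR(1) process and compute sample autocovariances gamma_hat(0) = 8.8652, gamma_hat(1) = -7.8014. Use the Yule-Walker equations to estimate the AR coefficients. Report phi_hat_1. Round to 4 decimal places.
\hat\phi_{1} = -0.8800

The Yule-Walker equations for an AR(p) process read, in matrix form,
  Gamma_p phi = r_p,   with   (Gamma_p)_{ij} = gamma(|i - j|),
                       (r_p)_i = gamma(i),   i,j = 1..p.
Substitute the sample gammas (Toeplitz matrix and right-hand side of size 1):
  Gamma_p = [[8.8652]]
  r_p     = [-7.8014]
With p = 1 this is the single equation gamma(0) phi_1 = gamma(1):
  phi_hat_1 = gamma(1) / gamma(0) = -7.8014 / 8.8652 = -0.8800.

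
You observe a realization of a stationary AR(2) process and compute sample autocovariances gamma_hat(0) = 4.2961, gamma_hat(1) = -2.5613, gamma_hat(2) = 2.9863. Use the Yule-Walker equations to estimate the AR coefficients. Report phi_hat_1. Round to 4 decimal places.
\hat\phi_{1} = -0.2820

The Yule-Walker equations for an AR(p) process read, in matrix form,
  Gamma_p phi = r_p,   with   (Gamma_p)_{ij} = gamma(|i - j|),
                       (r_p)_i = gamma(i),   i,j = 1..p.
Substitute the sample gammas (Toeplitz matrix and right-hand side of size 2):
  Gamma_p = [[4.2961, -2.5613], [-2.5613, 4.2961]]
  r_p     = [-2.5613, 2.9863]
Written out:
  4.2961 phi_1 - 2.5613 phi_2 = -2.5613
  -2.5613 phi_1 + 4.2961 phi_2 = 2.9863
Solve by Cramer's rule:
  det = gamma(0)^2 - gamma(1)^2 = (4.2961)^2 - (-2.5613)^2 = 18.45647521 - 6.56025769 = 11.89621752
  phi_hat_1 = [gamma(1) gamma(0) - gamma(1) gamma(2)] / det = [(-2.5613)(4.2961) - (-2.5613)(2.9863)] / 11.89621752 = -3.35479074 / 11.89621752 = -0.282
  phi_hat_2 = [gamma(0) gamma(2) - gamma(1)^2] / det = [(4.2961)(2.9863) - (-2.5613)^2] / 11.89621752 = 6.26918574 / 11.89621752 = 0.527
So phi_hat = [-0.2820, 0.5270].
Therefore phi_hat_1 = -0.2820.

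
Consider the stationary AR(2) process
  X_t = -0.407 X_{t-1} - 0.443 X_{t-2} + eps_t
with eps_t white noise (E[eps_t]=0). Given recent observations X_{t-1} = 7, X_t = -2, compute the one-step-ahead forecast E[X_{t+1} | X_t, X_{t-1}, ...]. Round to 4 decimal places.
E[X_{t+1} \mid \mathcal F_t] = -2.2870

For an AR(p) model X_t = c + sum_i phi_i X_{t-i} + eps_t, the
one-step-ahead conditional mean is
  E[X_{t+1} | X_t, ...] = c + sum_i phi_i X_{t+1-i}.
Substitute known values:
  E[X_{t+1} | ...] = (-0.407) * (-2) + (-0.443) * (7)
                   = -2.2870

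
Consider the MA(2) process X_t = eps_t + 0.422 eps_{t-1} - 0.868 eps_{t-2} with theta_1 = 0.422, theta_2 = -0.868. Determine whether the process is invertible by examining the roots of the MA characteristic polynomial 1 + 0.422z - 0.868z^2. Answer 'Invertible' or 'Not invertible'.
\text{Not invertible}

The MA(q) characteristic polynomial is P(z) = 1 + 0.422z - 0.868z^2.
Invertibility requires all roots to lie outside the unit circle, i.e. |z| > 1 for every root.
Set 1 + (0.422) z + (-0.868) z^2 = 0, i.e. a z^2 + b z + c = 0 with a = -0.868, b = 0.422, c = 1.
Discriminant D = b^2 - 4ac = (0.422)^2 - 4*(-0.868)*1 = 0.178084 - (-3.472) = 3.650084.
D >= 0, so the roots are real: z = (-b +/- sqrt(D)) / (2a) = (-0.422 +/- 1.910519) / (-1.736).
  z_1 = (-0.422 + 1.910519) / (-1.736) = -0.8574,   |z_1| = 0.8574.
  z_2 = (-0.422 - 1.910519) / (-1.736) = 1.3436,   |z_2| = 1.3436.
Moduli of all roots: 0.8574, 1.3436.
All moduli strictly greater than 1? No.
Verdict: Not invertible.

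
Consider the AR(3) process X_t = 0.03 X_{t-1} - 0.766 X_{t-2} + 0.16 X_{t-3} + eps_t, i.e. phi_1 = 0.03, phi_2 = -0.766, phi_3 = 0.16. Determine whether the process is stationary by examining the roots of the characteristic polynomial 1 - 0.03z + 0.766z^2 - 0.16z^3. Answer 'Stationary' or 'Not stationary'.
\text{Stationary}

The AR(p) characteristic polynomial is P(z) = 1 - 0.03z + 0.766z^2 - 0.16z^3.
Stationarity requires all roots to lie outside the unit circle, i.e. |z| > 1 for every root.
Degree 3: look for a simple real root z0 first, then factor out (1 - z/z0) and solve the remaining quadratic.
Testing z0 = 5: P(5) = 1 + (-0.03)(5) + (0.766)(5)^2 + (-0.16)(5)^3
  = 1 + (-0.15) + (19.15) + (-20) = 0.  So z_0 = 5 is a root, |z_0| = 5.
Divide out the factor (1 - 0.2 z) = (1 - z/z0) (since 1/z0 = 0.2):
  P(z) = (1 - 0.2 z)(1 + (0.17) z + (0.8) z^2)
  [check: z-coef 0.17 - (0.2) = -0.03; z^2-coef 0.8 - (0.2)(0.17) = 0.766; z^3-coef -(0.2)(0.8) = -0.16.]
Remaining roots from the quadratic factor 1 + (0.17) z + (0.8) z^2:
  Set 1 + (0.17) z + (0.8) z^2 = 0, i.e. a z^2 + b z + c = 0 with a = 0.8, b = 0.17, c = 1.
  Discriminant D = b^2 - 4ac = (0.17)^2 - 4*(0.8)*1 = 0.0289 - (3.2) = -3.1711.
  D < 0, so the roots are the complex-conjugate pair z = (-b +/- i sqrt(-D)) / (2a) = -0.1062 +/- 1.113i.
  For a conjugate pair |z|^2 = z * conj(z) = (product of roots) = c/a = 1/(0.8) = 1.25, so |z| = sqrt(1.25) = 1.118 for both roots.
Moduli of all roots: 5.0000, 1.1180, 1.1180.
All moduli strictly greater than 1? Yes.
Verdict: Stationary.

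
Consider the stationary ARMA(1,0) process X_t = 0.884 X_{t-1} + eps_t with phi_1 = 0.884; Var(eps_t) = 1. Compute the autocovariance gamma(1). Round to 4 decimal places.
\gamma(1) = 4.0450

Multiply the model equation by X_{t-k} and take expectations. With theta_0 = psi_0 = 1 and psi_j the MA(infinity) weights, this gives
  gamma(k) - sum_i phi_i gamma(k-i) = c_k,
  c_k = sigma^2 * sum_{j=k..q} theta_j psi_{j-k}   (c_k = 0 for k > q),
using gamma(-m) = gamma(m).
Pure AR (q = 0): c_0 = sigma^2 = 1, c_k = 0 for k >= 1.
Equations for k = 0 and k = 1 (AR order 1):
  gamma(0) = phi_1 gamma(1) + c_0
  gamma(1) = phi_1 gamma(0) + c_1
Substituting the second into the first: gamma(0) (1 - phi_1^2) = c_0 + phi_1 c_1, so
  gamma(0) = c_0 / (1 - phi_1^2) = 1 / (1 - (0.884)^2) = 1 / 0.218544 = 4.575738.
  gamma(1) = phi_1 gamma(0) = (0.884)(4.575738) = 4.044952.
Therefore gamma(1) = 4.0450 (to 4 decimal places).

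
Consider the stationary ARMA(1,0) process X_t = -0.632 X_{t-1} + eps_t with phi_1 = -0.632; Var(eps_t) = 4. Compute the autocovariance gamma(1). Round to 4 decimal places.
\gamma(1) = -4.2093

Multiply the model equation by X_{t-k} and take expectations. With theta_0 = psi_0 = 1 and psi_j the MA(infinity) weights, this gives
  gamma(k) - sum_i phi_i gamma(k-i) = c_k,
  c_k = sigma^2 * sum_{j=k..q} theta_j psi_{j-k}   (c_k = 0 for k > q),
using gamma(-m) = gamma(m).
Pure AR (q = 0): c_0 = sigma^2 = 4, c_k = 0 for k >= 1.
Equations for k = 0 and k = 1 (AR order 1):
  gamma(0) = phi_1 gamma(1) + c_0
  gamma(1) = phi_1 gamma(0) + c_1
Substituting the second into the first: gamma(0) (1 - phi_1^2) = c_0 + phi_1 c_1, so
  gamma(0) = c_0 / (1 - phi_1^2) = 4 / (1 - (-0.632)^2) = 4 / 0.600576 = 6.660273.
  gamma(1) = phi_1 gamma(0) = (-0.632)(6.660273) = -4.209292.
Therefore gamma(1) = -4.2093 (to 4 decimal places).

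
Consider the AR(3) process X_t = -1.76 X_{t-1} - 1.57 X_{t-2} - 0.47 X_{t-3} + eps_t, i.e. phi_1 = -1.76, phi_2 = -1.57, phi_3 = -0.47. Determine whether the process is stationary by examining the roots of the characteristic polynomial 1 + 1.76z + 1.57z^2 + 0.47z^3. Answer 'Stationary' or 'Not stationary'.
\text{Stationary}

The AR(p) characteristic polynomial is P(z) = 1 + 1.76z + 1.57z^2 + 0.47z^3.
Stationarity requires all roots to lie outside the unit circle, i.e. |z| > 1 for every root.
Degree 3: look for a simple real root z0 first, then factor out (1 - z/z0) and solve the remaining quadratic.
Testing z0 = -2: P(-2) = 1 + (1.76)(-2) + (1.57)(-2)^2 + (0.47)(-2)^3
  = 1 + (-3.52) + (6.28) + (-3.76) = 0.  So z_0 = -2 is a root, |z_0| = 2.
Divide out the factor (1 + 0.5 z) = (1 - z/z0) (since 1/z0 = -0.5):
  P(z) = (1 + 0.5 z)(1 + (1.26) z + (0.94) z^2)
  [check: z-coef 1.26 - (-0.5) = 1.76; z^2-coef 0.94 - (-0.5)(1.26) = 1.57; z^3-coef -(-0.5)(0.94) = 0.47.]
Remaining roots from the quadratic factor 1 + (1.26) z + (0.94) z^2:
  Set 1 + (1.26) z + (0.94) z^2 = 0, i.e. a z^2 + b z + c = 0 with a = 0.94, b = 1.26, c = 1.
  Discriminant D = b^2 - 4ac = (1.26)^2 - 4*(0.94)*1 = 1.5876 - (3.76) = -2.1724.
  D < 0, so the roots are the complex-conjugate pair z = (-b +/- i sqrt(-D)) / (2a) = -0.6702 +/- 0.784i.
  For a conjugate pair |z|^2 = z * conj(z) = (product of roots) = c/a = 1/(0.94) = 1.06383, so |z| = sqrt(1.06383) = 1.0314 for both roots.
Moduli of all roots: 2.0000, 1.0314, 1.0314.
All moduli strictly greater than 1? Yes.
Verdict: Stationary.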